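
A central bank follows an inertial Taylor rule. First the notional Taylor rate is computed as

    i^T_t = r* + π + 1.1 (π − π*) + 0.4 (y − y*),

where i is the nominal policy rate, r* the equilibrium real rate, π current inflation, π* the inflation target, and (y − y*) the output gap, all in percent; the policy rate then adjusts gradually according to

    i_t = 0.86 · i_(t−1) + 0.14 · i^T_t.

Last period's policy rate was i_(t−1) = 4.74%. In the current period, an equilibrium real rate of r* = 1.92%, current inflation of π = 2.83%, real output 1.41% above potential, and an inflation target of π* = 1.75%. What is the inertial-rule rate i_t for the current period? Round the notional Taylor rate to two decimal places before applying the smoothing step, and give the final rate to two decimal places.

4.99%

Output 1.41% above potential → (y − y*) = 1.41.
i^T_t = 1.92 + 2.83 + 1.1 × (2.83 − 1.75) + 0.4 × 1.41
   = 1.92 + 2.83 + 1.188 + 0.564 = 6.50
i_t = 0.86 × 4.74 + 0.14 × 6.50 = 4.0764 + 0.91 = 4.99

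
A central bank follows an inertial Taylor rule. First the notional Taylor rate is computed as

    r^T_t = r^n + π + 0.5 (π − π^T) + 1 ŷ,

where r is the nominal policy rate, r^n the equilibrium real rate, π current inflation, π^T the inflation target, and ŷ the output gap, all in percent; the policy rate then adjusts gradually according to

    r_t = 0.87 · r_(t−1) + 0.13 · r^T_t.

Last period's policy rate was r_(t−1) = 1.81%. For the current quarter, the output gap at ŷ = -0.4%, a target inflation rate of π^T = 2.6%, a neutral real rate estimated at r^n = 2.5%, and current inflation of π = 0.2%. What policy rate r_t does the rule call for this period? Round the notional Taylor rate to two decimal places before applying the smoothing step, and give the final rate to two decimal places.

r^T_t = 2.5 + 0.2 + 0.5 × (0.2 − 2.6) + 1 × (-0.4)
   = 2.5 + 0.2 − 1.2 − 0.4 = 1.10
r_t = 0.87 × 1.81 + 0.13 × 1.10 = 1.5747 + 0.143 = 1.72

1.72%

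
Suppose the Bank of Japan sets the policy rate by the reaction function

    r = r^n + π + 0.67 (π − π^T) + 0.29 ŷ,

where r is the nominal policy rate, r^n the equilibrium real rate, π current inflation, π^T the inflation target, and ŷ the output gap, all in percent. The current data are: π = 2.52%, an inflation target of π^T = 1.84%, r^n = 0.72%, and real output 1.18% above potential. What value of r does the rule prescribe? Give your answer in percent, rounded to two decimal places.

4.04%

Output 1.18% above potential → ŷ = 1.18.
r = 0.72 + 2.52 + 0.67 × (2.52 − 1.84) + 0.29 × 1.18
   = 0.72 + 2.52 + 0.4556 + 0.3422 = 4.04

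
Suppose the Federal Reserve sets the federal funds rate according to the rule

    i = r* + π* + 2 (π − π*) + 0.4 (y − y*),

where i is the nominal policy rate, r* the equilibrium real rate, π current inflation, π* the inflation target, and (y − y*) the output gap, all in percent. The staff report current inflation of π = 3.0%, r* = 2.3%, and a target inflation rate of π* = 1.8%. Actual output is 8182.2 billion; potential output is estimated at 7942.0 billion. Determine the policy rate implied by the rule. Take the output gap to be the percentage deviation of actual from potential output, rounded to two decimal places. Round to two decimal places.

7.71%

Output gap = 100 × (8182.2 − 7942.0) / 7942.0 = 3.02%.
i = 2.30 + 1.80 + 2 × (3.00 − 1.80) + 0.4 × 3.02
   = 2.30 + 1.8 + 2.4 + 1.208 = 7.71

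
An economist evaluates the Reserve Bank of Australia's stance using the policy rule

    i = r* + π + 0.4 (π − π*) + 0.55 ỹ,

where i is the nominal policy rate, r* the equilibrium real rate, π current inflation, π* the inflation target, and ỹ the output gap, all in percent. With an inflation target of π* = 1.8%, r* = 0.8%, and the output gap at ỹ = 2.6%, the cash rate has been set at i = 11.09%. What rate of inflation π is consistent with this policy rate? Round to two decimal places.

6.84%

Collecting π: i = r* + (1 + 0.4) π − 0.4 π* + 0.55 ỹ
1.4 π = 11.09 − 0.8 + 0.4 × 1.8 − 0.55 × 2.6 = 9.58
π = 9.58 / 1.4 = 6.84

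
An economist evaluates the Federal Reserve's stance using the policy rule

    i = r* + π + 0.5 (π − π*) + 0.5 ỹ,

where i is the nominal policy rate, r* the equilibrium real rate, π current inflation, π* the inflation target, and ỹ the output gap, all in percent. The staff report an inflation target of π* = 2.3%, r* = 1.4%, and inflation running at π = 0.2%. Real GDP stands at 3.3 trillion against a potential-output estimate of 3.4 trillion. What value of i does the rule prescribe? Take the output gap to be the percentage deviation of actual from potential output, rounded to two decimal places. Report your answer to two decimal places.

Output gap = 100 × (3.3 − 3.4) / 3.4 = -2.94%.
i = 1.40 + 0.20 + 0.5 × (0.20 − 2.30) + 0.5 × (-2.94)
   = 1.40 + 0.2 − 1.05 − 1.47 = -0.92

-0.92%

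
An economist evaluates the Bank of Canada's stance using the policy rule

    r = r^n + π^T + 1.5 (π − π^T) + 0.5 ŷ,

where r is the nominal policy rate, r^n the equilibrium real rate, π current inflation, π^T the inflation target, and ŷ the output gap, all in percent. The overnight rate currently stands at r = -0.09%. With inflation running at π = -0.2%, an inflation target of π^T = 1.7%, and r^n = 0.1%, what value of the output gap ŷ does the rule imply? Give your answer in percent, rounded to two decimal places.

0.5 ŷ = -0.09 − 0.1 − 1.7 − 1.5 × ((-0.2) − 1.7) = 0.96
ŷ = 0.96 / 0.5 = 1.92

1.92%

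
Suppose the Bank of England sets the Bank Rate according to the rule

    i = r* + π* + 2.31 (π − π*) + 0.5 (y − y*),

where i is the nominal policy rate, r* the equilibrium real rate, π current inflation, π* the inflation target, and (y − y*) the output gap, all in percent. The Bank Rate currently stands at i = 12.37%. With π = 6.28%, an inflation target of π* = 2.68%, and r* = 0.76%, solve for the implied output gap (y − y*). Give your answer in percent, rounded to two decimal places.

1.23%

0.5 (y − y*) = 12.37 − 0.76 − 2.68 − 2.31 × (6.28 − 2.68) = 0.614
(y − y*) = 0.614 / 0.5 = 1.23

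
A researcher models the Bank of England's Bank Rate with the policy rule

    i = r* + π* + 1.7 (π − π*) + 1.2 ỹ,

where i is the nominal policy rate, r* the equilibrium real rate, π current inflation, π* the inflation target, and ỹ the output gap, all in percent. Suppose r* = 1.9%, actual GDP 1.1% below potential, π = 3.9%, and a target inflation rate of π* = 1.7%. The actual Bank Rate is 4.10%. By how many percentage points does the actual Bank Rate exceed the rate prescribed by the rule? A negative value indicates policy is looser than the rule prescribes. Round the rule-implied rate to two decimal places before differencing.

-1.92 pp

Output 1.1% below potential → ỹ = -1.1.
i = 1.9 + 1.7 + 1.7 × (3.9 − 1.7) + 1.2 × (-1.1)
   = 1.9 + 1.7 + 3.74 − 1.32 = 6.02
Deviation = 4.10 − 6.02 = -1.92 pp.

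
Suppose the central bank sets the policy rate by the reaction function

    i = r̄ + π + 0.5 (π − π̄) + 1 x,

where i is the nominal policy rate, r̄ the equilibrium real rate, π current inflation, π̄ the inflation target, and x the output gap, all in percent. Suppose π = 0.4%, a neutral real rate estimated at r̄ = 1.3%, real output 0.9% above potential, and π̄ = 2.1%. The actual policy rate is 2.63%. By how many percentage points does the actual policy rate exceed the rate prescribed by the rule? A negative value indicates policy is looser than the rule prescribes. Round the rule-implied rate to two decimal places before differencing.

0.88 pp

Output 0.9% above potential → x = 0.9.
i = 1.3 + 0.4 + 0.5 × (0.4 − 2.1) + 1 × 0.9
   = 1.3 + 0.4 − 0.85 + 0.9 = 1.75
Deviation = 2.63 − 1.75 = 0.88 pp.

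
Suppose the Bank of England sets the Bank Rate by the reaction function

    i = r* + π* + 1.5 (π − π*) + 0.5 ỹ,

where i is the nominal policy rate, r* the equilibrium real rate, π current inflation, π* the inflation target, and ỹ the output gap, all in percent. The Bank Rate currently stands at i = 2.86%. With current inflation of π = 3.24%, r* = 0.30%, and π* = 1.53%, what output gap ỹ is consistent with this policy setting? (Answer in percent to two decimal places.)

0.5 ỹ = 2.86 − 0.30 − 1.53 − 1.5 × (3.24 − 1.53) = -1.535
ỹ = -1.535 / 0.5 = -3.07

-3.07%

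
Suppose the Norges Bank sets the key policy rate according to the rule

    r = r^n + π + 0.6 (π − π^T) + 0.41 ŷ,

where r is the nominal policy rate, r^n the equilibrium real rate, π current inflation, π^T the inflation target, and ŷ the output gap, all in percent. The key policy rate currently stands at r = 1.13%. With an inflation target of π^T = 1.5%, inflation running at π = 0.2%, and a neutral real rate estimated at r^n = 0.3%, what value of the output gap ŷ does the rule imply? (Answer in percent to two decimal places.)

3.44%

0.41 ŷ = 1.13 − 0.3 − 0.2 − 0.6 × (0.2 − 1.5) = 1.41
ŷ = 1.41 / 0.41 = 3.44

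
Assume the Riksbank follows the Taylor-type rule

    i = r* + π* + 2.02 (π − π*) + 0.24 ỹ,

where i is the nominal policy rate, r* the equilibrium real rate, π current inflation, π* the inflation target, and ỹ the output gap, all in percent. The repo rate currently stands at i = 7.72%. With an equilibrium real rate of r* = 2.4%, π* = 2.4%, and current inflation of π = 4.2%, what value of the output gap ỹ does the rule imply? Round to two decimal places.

0.24 ỹ = 7.72 − 2.4 − 2.4 − 2.02 × (4.2 − 2.4) = -0.716
ỹ = -0.716 / 0.24 = -2.98

-2.98%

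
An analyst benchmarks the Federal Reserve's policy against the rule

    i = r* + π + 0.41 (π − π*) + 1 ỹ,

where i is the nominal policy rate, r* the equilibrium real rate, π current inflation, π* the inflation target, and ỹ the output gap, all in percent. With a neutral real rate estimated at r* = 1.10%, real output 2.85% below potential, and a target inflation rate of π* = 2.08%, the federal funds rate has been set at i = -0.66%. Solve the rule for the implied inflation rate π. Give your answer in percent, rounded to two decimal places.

1.38%

Output 2.85% below potential → ỹ = -2.85.
Collecting π: i = r* + (1 + 0.41) π − 0.41 π* + 1 ỹ
1.41 π = -0.66 − 1.10 + 0.41 × 2.08 − 1 × (-2.85) = 1.9428
π = 1.9428 / 1.41 = 1.38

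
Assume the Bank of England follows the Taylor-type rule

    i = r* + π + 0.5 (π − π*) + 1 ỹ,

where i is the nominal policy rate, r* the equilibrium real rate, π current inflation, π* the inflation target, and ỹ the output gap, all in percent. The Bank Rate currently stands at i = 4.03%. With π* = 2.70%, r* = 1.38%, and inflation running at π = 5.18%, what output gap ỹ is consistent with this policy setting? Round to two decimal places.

-3.77%

1 ỹ = 4.03 − 1.38 − 5.18 − 0.5 × (5.18 − 2.70) = -3.77
ỹ = -3.77 / 1 = -3.77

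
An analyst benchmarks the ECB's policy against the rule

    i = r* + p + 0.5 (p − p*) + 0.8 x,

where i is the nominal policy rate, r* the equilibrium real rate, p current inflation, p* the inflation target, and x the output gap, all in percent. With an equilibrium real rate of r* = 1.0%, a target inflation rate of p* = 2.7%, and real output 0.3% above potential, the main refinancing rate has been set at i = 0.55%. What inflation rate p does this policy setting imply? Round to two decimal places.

0.44%

Output 0.3% above potential → x = 0.3.
Collecting p: i = r* + (1 + 0.5) p − 0.5 p* + 0.8 x
1.5 p = 0.55 − 1.0 + 0.5 × 2.7 − 0.8 × 0.3 = 0.66
p = 0.66 / 1.5 = 0.44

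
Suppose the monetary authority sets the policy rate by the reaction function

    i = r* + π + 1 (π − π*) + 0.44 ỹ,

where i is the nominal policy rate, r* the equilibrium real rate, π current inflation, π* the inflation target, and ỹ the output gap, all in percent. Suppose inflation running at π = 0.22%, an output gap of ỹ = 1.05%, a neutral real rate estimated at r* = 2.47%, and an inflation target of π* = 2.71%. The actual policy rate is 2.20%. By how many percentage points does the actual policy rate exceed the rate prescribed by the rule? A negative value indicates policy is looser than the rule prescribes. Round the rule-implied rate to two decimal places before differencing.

1.54 pp

i = 2.47 + 0.22 + 1 × (0.22 − 2.71) + 0.44 × 1.05
   = 2.47 + 0.22 − 2.49 + 0.462 = 0.66
Deviation = 2.20 − 0.66 = 1.54 pp.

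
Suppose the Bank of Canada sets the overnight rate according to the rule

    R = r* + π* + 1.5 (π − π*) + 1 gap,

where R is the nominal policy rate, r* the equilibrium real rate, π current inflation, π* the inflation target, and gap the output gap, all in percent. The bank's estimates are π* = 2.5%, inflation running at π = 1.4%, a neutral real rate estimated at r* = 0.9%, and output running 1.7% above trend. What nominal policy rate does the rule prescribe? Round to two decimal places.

3.45%

Output 1.7% above potential → gap = 1.7.
R = 0.9 + 2.5 + 1.5 × (1.4 − 2.5) + 1 × 1.7
   = 0.9 + 2.5 − 1.65 + 1.7 = 3.45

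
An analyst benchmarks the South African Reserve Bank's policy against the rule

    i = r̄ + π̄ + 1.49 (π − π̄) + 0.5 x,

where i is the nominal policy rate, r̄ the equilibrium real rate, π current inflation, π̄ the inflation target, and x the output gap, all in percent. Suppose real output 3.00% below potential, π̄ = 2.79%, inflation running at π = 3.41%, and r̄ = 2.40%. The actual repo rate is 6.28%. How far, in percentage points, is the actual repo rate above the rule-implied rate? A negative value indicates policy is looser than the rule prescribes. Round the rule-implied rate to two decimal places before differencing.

1.67 pp

Output 3.00% below potential → x = -3.00.
i = 2.40 + 2.79 + 1.49 × (3.41 − 2.79) + 0.5 × (-3.00)
   = 2.40 + 2.79 + 0.9238 − 1.5 = 4.61
Deviation = 6.28 − 4.61 = 1.67 pp.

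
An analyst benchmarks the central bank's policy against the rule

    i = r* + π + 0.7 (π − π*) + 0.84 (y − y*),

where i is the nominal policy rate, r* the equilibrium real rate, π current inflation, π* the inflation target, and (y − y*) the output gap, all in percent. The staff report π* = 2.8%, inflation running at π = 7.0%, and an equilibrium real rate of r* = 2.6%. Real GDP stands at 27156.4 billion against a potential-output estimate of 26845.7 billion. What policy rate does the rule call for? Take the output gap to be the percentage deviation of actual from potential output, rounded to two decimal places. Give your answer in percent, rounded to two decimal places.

Output gap = 100 × (27156.4 − 26845.7) / 26845.7 = 1.16%.
i = 2.60 + 7.00 + 0.7 × (7.00 − 2.80) + 0.84 × 1.16
   = 2.60 + 7 + 2.94 + 0.9744 = 13.51

13.51%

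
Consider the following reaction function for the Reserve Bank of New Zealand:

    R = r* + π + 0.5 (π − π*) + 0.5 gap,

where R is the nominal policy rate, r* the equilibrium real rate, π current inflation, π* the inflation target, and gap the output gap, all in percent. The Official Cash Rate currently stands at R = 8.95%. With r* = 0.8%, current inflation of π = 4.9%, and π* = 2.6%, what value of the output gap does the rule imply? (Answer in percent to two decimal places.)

4.20%

0.5 gap = 8.95 − 0.8 − 4.9 − 0.5 × (4.9 − 2.6) = 2.1
gap = 2.1 / 0.5 = 4.20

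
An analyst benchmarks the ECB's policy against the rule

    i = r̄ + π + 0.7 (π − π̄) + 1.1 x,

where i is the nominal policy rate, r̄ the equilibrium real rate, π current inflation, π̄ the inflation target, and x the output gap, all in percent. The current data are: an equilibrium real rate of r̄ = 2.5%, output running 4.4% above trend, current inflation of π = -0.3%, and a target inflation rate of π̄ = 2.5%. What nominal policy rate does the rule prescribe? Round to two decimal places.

Output 4.4% above potential → x = 4.4.
i = 2.5 + (-0.3) + 0.7 × (-0.3 − 2.5) + 1.1 × 4.4
   = 2.5 − 0.3 − 1.96 + 4.84 = 5.08

5.08%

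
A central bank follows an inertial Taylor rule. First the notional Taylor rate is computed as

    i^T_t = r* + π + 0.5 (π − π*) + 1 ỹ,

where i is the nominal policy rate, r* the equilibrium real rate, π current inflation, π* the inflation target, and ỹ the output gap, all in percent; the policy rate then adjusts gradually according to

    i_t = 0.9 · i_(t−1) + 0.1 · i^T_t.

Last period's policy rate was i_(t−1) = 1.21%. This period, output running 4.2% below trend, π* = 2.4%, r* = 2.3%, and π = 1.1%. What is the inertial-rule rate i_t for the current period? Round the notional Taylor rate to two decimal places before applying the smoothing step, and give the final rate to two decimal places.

0.94%

Output 4.2% below potential → ỹ = -4.2.
i^T_t = 2.3 + 1.1 + 0.5 × (1.1 − 2.4) + 1 × (-4.2)
   = 2.3 + 1.1 − 0.65 − 4.2 = -1.45
i_t = 0.9 × 1.21 + 0.1 × (-1.45) = 1.089 − 0.145 = 0.94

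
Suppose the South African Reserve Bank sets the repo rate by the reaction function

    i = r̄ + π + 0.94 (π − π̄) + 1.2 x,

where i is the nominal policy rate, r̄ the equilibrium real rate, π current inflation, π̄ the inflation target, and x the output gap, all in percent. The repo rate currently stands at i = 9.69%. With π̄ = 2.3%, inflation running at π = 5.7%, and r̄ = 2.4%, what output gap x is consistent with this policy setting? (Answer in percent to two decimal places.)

-1.34%

1.2 x = 9.69 − 2.4 − 5.7 − 0.94 × (5.7 − 2.3) = -1.606
x = -1.606 / 1.2 = -1.34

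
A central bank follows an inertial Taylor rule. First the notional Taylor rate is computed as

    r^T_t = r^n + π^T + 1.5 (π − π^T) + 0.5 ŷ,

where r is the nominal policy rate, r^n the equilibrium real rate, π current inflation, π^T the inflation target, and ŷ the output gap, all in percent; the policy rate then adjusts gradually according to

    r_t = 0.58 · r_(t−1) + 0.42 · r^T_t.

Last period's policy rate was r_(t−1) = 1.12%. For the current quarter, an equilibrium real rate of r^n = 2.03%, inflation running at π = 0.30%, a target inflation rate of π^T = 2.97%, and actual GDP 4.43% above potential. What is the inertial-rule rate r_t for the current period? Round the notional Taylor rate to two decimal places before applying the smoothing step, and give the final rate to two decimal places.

Output 4.43% above potential → ŷ = 4.43.
r^T_t = 2.03 + 2.97 + 1.5 × (0.30 − 2.97) + 0.5 × 4.43
   = 2.03 + 2.97 − 4.005 + 2.215 = 3.21
r_t = 0.58 × 1.12 + 0.42 × 3.21 = 0.6496 + 1.3482 = 2.00

2.00%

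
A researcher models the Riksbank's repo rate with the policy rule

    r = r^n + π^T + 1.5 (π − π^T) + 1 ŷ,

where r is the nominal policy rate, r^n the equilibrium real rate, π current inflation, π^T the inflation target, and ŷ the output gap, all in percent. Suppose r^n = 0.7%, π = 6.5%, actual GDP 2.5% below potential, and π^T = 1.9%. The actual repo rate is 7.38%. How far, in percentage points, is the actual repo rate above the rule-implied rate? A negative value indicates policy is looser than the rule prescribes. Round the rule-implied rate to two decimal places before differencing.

0.38 pp

Output 2.5% below potential → ŷ = -2.5.
r = 0.7 + 1.9 + 1.5 × (6.5 − 1.9) + 1 × (-2.5)
   = 0.7 + 1.9 + 6.9 − 2.5 = 7.00
Deviation = 7.38 − 7.00 = 0.38 pp.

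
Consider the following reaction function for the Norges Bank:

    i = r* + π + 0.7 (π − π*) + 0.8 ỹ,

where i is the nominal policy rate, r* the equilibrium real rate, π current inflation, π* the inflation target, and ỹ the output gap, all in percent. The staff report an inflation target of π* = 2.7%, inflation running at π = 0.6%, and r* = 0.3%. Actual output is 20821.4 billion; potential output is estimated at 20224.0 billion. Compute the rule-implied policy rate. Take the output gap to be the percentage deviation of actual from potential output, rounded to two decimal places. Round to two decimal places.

1.79%

Output gap = 100 × (20821.4 − 20224.0) / 20224.0 = 2.95%.
i = 0.30 + 0.60 + 0.7 × (0.60 − 2.70) + 0.8 × 2.95
   = 0.30 + 0.6 − 1.47 + 2.36 = 1.79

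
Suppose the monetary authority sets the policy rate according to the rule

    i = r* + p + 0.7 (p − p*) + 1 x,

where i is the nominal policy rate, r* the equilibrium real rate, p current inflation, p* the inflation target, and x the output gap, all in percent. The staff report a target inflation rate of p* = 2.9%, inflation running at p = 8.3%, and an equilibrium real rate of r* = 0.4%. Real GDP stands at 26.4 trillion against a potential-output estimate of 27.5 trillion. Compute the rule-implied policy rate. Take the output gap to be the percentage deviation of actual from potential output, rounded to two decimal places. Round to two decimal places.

Output gap = 100 × (26.4 − 27.5) / 27.5 = -4.00%.
i = 0.40 + 8.30 + 0.7 × (8.30 − 2.90) + 1 × (-4.00)
   = 0.40 + 8.3 + 3.78 − 4 = 8.48

8.48%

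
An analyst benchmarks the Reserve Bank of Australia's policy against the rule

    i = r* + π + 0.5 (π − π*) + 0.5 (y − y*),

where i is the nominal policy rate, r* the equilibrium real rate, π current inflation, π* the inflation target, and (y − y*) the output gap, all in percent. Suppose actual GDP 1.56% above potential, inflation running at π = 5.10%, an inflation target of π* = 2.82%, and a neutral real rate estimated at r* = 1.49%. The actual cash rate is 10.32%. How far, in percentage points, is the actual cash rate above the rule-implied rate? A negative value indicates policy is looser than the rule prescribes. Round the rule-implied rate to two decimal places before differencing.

1.81 pp

Output 1.56% above potential → (y − y*) = 1.56.
i = 1.49 + 5.10 + 0.5 × (5.10 − 2.82) + 0.5 × 1.56
   = 1.49 + 5.1 + 1.14 + 0.78 = 8.51
Deviation = 10.32 − 8.51 = 1.81 pp.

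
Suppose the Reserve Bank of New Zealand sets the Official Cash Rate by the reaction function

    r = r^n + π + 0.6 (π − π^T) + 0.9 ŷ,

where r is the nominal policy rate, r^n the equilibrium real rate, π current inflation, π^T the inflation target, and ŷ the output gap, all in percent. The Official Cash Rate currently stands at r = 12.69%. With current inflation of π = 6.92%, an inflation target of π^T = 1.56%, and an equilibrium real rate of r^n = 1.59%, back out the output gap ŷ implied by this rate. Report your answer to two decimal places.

1.07%

0.9 ŷ = 12.69 − 1.59 − 6.92 − 0.6 × (6.92 − 1.56) = 0.964
ŷ = 0.964 / 0.9 = 1.07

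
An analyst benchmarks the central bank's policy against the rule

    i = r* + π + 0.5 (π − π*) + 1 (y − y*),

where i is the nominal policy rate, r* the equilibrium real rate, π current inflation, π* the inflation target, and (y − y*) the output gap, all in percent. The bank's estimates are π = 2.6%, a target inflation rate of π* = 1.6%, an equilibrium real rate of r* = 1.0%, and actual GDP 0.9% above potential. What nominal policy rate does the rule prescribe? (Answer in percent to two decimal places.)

5.00%

Output 0.9% above potential → (y − y*) = 0.9.
i = 1.0 + 2.6 + 0.5 × (2.6 − 1.6) + 1 × 0.9
   = 1.0 + 2.6 + 0.5 + 0.9 = 5.00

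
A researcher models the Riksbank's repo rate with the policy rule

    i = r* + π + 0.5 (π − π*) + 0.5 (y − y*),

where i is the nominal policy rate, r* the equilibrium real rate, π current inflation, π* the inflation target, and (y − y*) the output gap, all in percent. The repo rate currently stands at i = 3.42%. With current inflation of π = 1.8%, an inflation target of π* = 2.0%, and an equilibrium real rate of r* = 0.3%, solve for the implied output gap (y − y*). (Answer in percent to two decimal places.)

0.5 (y − y*) = 3.42 − 0.3 − 1.8 − 0.5 × (1.8 − 2.0) = 1.42
(y − y*) = 1.42 / 0.5 = 2.84

2.84%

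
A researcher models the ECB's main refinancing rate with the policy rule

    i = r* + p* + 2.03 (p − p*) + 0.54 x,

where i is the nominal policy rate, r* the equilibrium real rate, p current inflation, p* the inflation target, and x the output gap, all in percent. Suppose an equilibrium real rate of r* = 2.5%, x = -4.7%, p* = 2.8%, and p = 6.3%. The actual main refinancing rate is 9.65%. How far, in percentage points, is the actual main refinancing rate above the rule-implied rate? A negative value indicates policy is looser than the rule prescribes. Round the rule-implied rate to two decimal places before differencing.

i = 2.5 + 2.8 + 2.03 × (6.3 − 2.8) + 0.54 × (-4.7)
   = 2.5 + 2.8 + 7.105 − 2.538 = 9.87
Deviation = 9.65 − 9.87 = -0.22 pp.

-0.22 pp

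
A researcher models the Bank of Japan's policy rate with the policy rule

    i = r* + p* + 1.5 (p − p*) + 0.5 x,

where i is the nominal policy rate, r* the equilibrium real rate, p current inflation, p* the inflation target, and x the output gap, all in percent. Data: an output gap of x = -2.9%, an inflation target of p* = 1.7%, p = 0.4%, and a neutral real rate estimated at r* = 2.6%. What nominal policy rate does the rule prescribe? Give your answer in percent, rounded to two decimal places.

i = 2.6 + 1.7 + 1.5 × (0.4 − 1.7) + 0.5 × (-2.9)
   = 2.6 + 1.7 − 1.95 − 1.45 = 0.90

0.90%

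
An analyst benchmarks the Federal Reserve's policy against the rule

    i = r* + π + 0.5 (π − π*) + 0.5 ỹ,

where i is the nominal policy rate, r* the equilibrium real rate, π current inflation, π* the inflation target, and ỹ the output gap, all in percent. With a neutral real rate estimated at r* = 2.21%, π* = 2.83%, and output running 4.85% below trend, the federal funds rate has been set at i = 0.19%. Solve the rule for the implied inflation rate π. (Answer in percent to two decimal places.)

1.21%

Output 4.85% below potential → ỹ = -4.85.
Collecting π: i = r* + (1 + 0.5) π − 0.5 π* + 0.5 ỹ
1.5 π = 0.19 − 2.21 + 0.5 × 2.83 − 0.5 × (-4.85) = 1.82
π = 1.82 / 1.5 = 1.21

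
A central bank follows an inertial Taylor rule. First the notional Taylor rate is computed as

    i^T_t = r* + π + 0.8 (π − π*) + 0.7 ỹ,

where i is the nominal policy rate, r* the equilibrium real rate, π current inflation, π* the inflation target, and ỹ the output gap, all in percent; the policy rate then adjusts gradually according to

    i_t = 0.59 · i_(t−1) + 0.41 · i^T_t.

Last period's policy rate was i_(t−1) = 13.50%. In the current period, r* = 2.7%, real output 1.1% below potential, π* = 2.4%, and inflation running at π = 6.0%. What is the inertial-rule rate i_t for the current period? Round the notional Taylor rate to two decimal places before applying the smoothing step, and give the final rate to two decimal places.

12.40%

Output 1.1% below potential → ỹ = -1.1.
i^T_t = 2.7 + 6.0 + 0.8 × (6.0 − 2.4) + 0.7 × (-1.1)
   = 2.7 + 6 + 2.88 − 0.77 = 10.81
i_t = 0.59 × 13.50 + 0.41 × 10.81 = 7.965 + 4.4321 = 12.40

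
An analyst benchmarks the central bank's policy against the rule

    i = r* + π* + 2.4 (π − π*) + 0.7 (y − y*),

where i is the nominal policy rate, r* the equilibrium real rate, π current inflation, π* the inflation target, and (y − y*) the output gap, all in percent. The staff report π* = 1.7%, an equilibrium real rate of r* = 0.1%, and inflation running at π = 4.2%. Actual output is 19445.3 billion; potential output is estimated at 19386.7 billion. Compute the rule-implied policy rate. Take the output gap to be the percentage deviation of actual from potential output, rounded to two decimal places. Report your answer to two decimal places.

8.01%

Output gap = 100 × (19445.3 − 19386.7) / 19386.7 = 0.30%.
i = 0.10 + 1.70 + 2.4 × (4.20 − 1.70) + 0.7 × 0.30
   = 0.10 + 1.7 + 6 + 0.21 = 8.01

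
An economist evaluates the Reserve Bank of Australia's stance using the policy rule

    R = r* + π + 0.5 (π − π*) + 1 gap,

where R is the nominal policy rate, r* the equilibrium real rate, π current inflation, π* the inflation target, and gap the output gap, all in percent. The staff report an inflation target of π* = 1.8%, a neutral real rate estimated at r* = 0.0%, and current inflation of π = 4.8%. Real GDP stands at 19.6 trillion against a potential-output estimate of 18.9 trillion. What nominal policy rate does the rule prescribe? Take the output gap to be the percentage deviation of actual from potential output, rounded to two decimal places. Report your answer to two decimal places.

Output gap = 100 × (19.6 − 18.9) / 18.9 = 3.70%.
R = 0.00 + 4.80 + 0.5 × (4.80 − 1.80) + 1 × 3.70
   = 0.00 + 4.8 + 1.5 + 3.7 = 10.00

10.00%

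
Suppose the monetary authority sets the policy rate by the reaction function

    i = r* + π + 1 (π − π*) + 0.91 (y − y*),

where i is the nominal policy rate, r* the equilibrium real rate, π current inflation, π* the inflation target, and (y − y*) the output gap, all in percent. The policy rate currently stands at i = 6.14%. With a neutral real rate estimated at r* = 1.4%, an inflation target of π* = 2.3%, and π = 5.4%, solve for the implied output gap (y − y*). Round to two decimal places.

-4.13%

0.91 (y − y*) = 6.14 − 1.4 − 5.4 − 1 × (5.4 − 2.3) = -3.76
(y − y*) = -3.76 / 0.91 = -4.13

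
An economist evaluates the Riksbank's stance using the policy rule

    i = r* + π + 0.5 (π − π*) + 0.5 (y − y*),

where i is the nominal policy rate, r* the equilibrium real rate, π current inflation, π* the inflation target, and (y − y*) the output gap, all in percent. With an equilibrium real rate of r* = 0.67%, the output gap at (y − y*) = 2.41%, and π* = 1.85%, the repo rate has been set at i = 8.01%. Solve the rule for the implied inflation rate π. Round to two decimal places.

Collecting π: i = r* + (1 + 0.5) π − 0.5 π* + 0.5 (y − y*)
1.5 π = 8.01 − 0.67 + 0.5 × 1.85 − 0.5 × 2.41 = 7.06
π = 7.06 / 1.5 = 4.71

4.71%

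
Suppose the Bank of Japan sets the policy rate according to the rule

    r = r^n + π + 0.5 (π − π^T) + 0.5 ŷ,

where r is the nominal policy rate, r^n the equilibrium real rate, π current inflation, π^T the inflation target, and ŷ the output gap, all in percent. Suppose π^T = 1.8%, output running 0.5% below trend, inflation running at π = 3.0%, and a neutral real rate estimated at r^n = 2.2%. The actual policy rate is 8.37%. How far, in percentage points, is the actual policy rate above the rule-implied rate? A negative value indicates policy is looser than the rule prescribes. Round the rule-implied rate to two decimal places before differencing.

Output 0.5% below potential → ŷ = -0.5.
r = 2.2 + 3.0 + 0.5 × (3.0 − 1.8) + 0.5 × (-0.5)
   = 2.2 + 3 + 0.6 − 0.25 = 5.55
Deviation = 8.37 − 5.55 = 2.82 pp.

2.82 pp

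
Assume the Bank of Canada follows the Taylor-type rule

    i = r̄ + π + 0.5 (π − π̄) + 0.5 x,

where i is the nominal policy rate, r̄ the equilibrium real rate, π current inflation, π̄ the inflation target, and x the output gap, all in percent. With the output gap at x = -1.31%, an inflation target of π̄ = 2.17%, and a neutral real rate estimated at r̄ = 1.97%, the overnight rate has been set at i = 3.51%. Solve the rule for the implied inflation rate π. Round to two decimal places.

Collecting π: i = r̄ + (1 + 0.5) π − 0.5 π̄ + 0.5 x
1.5 π = 3.51 − 1.97 + 0.5 × 2.17 − 0.5 × (-1.31) = 3.28
π = 3.28 / 1.5 = 2.19

2.19%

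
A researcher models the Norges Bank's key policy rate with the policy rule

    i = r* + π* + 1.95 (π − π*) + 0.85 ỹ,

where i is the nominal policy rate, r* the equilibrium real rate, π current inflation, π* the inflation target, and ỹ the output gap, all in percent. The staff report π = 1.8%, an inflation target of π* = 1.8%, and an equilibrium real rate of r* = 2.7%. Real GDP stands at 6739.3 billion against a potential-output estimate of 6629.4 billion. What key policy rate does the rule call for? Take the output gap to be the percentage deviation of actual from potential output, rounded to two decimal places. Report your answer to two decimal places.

5.91%

Output gap = 100 × (6739.3 − 6629.4) / 6629.4 = 1.66%.
i = 2.70 + 1.80 + 1.95 × (1.80 − 1.80) + 0.85 × 1.66
   = 2.70 + 1.8 + 0 + 1.411 = 5.91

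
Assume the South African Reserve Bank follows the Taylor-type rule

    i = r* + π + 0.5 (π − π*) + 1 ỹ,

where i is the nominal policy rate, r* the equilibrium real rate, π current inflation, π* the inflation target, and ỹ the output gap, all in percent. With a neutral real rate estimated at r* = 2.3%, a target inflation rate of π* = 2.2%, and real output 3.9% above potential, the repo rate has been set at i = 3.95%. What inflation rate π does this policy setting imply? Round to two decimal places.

-0.77%

Output 3.9% above potential → ỹ = 3.9.
Collecting π: i = r* + (1 + 0.5) π − 0.5 π* + 1 ỹ
1.5 π = 3.95 − 2.3 + 0.5 × 2.2 − 1 × 3.9 = -1.15
π = -1.15 / 1.5 = -0.77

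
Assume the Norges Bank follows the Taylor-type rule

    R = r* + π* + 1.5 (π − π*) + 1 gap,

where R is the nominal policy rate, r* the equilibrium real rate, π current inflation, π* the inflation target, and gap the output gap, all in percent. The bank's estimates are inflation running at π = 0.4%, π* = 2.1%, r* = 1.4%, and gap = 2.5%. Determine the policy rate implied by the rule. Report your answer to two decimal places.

R = 1.4 + 2.1 + 1.5 × (0.4 − 2.1) + 1 × 2.5
   = 1.4 + 2.1 − 2.55 + 2.5 = 3.45

3.45%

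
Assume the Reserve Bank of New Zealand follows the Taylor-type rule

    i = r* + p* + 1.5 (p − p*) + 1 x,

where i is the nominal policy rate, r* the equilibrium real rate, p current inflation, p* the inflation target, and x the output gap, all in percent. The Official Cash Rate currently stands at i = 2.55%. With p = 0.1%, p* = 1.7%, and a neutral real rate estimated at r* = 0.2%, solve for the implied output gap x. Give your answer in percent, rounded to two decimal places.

1 x = 2.55 − 0.2 − 1.7 − 1.5 × (0.1 − 1.7) = 3.05
x = 3.05 / 1 = 3.05

3.05%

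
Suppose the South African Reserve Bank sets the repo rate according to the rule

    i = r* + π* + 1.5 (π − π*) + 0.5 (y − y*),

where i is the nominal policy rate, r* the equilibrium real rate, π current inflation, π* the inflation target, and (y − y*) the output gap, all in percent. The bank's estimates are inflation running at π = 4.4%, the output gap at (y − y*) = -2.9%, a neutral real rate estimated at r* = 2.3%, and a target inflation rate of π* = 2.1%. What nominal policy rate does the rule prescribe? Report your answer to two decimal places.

6.40%

i = 2.3 + 2.1 + 1.5 × (4.4 − 2.1) + 0.5 × (-2.9)
   = 2.3 + 2.1 + 3.45 − 1.45 = 6.40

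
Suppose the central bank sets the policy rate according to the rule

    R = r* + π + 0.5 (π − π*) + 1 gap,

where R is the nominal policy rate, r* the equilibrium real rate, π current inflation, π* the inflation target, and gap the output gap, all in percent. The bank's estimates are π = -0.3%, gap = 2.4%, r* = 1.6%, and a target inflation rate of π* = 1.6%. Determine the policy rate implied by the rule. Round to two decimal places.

R = 1.6 + (-0.3) + 0.5 × (-0.3 − 1.6) + 1 × 2.4
   = 1.6 − 0.3 − 0.95 + 2.4 = 2.75

2.75%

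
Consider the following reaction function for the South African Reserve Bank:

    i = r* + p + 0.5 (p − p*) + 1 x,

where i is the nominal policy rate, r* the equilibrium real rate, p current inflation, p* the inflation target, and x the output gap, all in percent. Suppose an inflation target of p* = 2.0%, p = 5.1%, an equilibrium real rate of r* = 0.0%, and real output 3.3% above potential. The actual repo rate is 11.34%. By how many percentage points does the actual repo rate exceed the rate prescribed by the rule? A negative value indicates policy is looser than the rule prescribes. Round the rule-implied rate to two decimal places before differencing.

Output 3.3% above potential → x = 3.3.
i = 0.0 + 5.1 + 0.5 × (5.1 − 2.0) + 1 × 3.3
   = 0.0 + 5.1 + 1.55 + 3.3 = 9.95
Deviation = 11.34 − 9.95 = 1.39 pp.

1.39 pp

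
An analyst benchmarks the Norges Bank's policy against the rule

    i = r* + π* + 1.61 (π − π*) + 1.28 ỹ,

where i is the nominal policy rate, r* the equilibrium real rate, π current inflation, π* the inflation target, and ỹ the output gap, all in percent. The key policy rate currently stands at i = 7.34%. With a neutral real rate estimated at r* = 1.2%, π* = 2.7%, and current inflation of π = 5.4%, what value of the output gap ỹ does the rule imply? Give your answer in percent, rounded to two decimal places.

1.28 ỹ = 7.34 − 1.2 − 2.7 − 1.61 × (5.4 − 2.7) = -0.907
ỹ = -0.907 / 1.28 = -0.71

-0.71%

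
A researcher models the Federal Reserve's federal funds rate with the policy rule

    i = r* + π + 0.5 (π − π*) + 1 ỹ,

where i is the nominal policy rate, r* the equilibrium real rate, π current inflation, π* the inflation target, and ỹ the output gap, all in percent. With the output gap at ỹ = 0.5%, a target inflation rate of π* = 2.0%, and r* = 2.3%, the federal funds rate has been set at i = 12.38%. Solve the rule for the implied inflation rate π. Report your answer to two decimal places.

Collecting π: i = r* + (1 + 0.5) π − 0.5 π* + 1 ỹ
1.5 π = 12.38 − 2.3 + 0.5 × 2.0 − 1 × 0.5 = 10.58
π = 10.58 / 1.5 = 7.05

7.05%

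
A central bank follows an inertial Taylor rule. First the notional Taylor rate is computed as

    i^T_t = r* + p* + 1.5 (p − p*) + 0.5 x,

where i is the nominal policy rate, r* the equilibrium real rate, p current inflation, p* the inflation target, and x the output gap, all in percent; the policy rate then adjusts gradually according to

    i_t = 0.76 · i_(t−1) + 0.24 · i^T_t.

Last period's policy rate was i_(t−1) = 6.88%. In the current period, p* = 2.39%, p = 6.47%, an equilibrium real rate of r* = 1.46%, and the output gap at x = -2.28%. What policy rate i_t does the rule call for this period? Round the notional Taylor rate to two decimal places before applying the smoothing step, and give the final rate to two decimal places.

i^T_t = 1.46 + 2.39 + 1.5 × (6.47 − 2.39) + 0.5 × (-2.28)
   = 1.46 + 2.39 + 6.12 − 1.14 = 8.83
i_t = 0.76 × 6.88 + 0.24 × 8.83 = 5.2288 + 2.1192 = 7.35

7.35%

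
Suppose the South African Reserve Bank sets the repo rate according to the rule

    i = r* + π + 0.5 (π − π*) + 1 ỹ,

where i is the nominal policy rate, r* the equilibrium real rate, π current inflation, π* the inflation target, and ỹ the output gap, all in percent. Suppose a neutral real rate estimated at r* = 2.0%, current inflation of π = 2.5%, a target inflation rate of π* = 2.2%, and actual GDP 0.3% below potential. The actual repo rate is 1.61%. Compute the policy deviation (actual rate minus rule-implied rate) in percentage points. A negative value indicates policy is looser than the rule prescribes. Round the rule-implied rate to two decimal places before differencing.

Output 0.3% below potential → ỹ = -0.3.
i = 2.0 + 2.5 + 0.5 × (2.5 − 2.2) + 1 × (-0.3)
   = 2.0 + 2.5 + 0.15 − 0.3 = 4.35
Deviation = 1.61 − 4.35 = -2.74 pp.

-2.74 pp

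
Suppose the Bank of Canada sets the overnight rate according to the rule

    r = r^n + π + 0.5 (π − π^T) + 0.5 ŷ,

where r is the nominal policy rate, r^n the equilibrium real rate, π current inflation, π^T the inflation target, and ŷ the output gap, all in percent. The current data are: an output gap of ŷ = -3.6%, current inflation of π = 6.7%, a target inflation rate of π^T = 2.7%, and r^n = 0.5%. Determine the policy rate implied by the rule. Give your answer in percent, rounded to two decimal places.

7.40%

r = 0.5 + 6.7 + 0.5 × (6.7 − 2.7) + 0.5 × (-3.6)
   = 0.5 + 6.7 + 2 − 1.8 = 7.40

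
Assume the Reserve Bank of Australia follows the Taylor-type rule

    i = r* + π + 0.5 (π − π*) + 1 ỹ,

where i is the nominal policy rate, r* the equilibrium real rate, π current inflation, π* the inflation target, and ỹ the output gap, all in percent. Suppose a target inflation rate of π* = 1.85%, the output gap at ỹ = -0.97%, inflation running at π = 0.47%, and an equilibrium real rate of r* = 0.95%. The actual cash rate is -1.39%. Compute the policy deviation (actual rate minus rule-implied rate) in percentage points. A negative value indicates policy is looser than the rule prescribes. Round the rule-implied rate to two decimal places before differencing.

i = 0.95 + 0.47 + 0.5 × (0.47 − 1.85) + 1 × (-0.97)
   = 0.95 + 0.47 − 0.69 − 0.97 = -0.24
Deviation = -1.39 − (-0.24) = -1.15 pp.

-1.15 pp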